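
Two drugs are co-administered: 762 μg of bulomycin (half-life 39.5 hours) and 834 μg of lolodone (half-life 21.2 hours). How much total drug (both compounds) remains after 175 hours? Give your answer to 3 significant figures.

bulomycin: 762 × (1/2)^(175/39.5) = 762 × (1/2)^4.4304 ≈ 35.341 μg.
lolodone: 834 × (1/2)^(175/21.2) = 834 × (1/2)^8.2547 ≈ 2.7305 μg.
Total = 35.341 + 2.7305 ≈ 38.071 μg.

38.1 μg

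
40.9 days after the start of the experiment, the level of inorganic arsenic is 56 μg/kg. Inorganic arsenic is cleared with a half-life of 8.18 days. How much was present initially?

1792 μg/kg

Number of half-lives elapsed: n = 40.9/8.18 ≈ 5.
A₀ = A × 2^n = 56 × 2^5 = 56 × 32 ≈ 1792 μg/kg.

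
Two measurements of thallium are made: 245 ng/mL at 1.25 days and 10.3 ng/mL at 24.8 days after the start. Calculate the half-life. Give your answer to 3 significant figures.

5.15 days

Over Δt = 24.8 − 1.25 = 23.55 days, the level fell by a factor of 245/10.3 ≈ 23.786.
n = log₂(23.786) ≈ 4.5721 half-lives, so t½ = 23.55/4.5721 ≈ 5.1508 days.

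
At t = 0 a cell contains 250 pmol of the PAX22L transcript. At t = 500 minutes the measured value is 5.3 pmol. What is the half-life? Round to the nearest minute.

A/A₀ = 5.3/250 ≈ 0.0212.
n = log₂(47.17) ≈ 5.5598 half-lives elapsed in 500 minutes.
t½ = 500/5.5598 ≈ 89.931 minutes.

90 minutes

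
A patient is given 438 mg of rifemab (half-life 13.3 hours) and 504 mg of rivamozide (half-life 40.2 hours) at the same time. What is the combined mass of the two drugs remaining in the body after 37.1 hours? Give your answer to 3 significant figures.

rifemab: 438 × (1/2)^(37.1/13.3) = 438 × (1/2)^2.7895 ≈ 63.352 mg.
rivamozide: 504 × (1/2)^(37.1/40.2) = 504 × (1/2)^0.92289 ≈ 265.84 mg.
Total = 63.352 + 265.84 ≈ 329.19 mg.

329 mg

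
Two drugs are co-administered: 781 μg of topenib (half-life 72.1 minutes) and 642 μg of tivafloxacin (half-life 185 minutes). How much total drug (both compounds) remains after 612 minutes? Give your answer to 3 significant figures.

topenib: 781 × (1/2)^(612/72.1) = 781 × (1/2)^8.4882 ≈ 2.1749 μg.
tivafloxacin: 642 × (1/2)^(612/185) = 642 × (1/2)^3.3081 ≈ 64.818 μg.
Total = 2.1749 + 64.818 ≈ 66.993 μg.

67.0 μg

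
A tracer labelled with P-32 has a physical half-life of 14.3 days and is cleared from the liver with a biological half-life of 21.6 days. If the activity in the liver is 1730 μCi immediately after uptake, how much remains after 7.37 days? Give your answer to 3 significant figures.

1/t_eff = 1/t_phys + 1/t_biol = 1/14.3 + 1/21.6 = 0.11623 per day.
t_eff = 14.3 × 21.6 / (14.3 + 21.6) ≈ 8.6039 days.
Remaining = 1730 × (1/2)^(7.37/8.6039) = 1730 × (1/2)^0.85659 ≈ 955.4 μCi.

955 μCi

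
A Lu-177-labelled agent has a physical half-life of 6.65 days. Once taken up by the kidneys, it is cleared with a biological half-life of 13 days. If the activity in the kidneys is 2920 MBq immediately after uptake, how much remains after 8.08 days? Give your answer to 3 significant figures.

818 MBq

1/t_eff = 1/t_phys + 1/t_biol = 1/6.65 + 1/13 = 0.2273 per day.
t_eff = 6.65 × 13 / (6.65 + 13) ≈ 4.3995 days.
Remaining = 2920 × (1/2)^(8.08/4.3995) = 2920 × (1/2)^1.8366 ≈ 817.56 MBq.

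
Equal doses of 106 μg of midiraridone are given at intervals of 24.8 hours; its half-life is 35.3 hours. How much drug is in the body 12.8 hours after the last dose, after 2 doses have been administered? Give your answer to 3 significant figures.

133 μg

The 2 doses were given 37.6, 12.8 hours ago.
Total = 106·(1/2)^(37.6/35.3) + 106·(1/2)^(12.8/35.3)
      = 50.66 + 82.442 ≈ 133.1 μg.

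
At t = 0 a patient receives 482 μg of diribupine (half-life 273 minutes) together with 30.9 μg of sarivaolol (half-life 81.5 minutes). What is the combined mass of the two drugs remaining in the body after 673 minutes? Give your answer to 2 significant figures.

87 μg

diribupine: 482 × (1/2)^(673/273) = 482 × (1/2)^2.4652 ≈ 87.287 μg.
sarivaolol: 30.9 × (1/2)^(673/81.5) = 30.9 × (1/2)^8.2577 ≈ 0.10096 μg.
Total = 87.287 + 0.10096 ≈ 87.388 μg.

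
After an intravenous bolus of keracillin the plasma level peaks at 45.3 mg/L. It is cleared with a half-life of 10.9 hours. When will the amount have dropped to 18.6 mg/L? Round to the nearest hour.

Fraction remaining = 18.6/45.3 ≈ 0.4106.
n = log₂(45.3/18.6) = ln(2.4355)/ln 2 ≈ 1.2842 half-lives.
t = n × t½ = 1.2842 × 10.9 ≈ 13.998 hours.

14 hours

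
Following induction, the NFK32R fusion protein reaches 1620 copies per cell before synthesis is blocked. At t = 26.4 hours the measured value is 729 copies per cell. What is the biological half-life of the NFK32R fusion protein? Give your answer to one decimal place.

A/A₀ = 729/1620 ≈ 0.45.
n = log₂(2.2222) ≈ 1.152 half-lives elapsed in 26.4 hours.
t½ = 26.4/1.152 ≈ 22.917 hours.

22.9 hours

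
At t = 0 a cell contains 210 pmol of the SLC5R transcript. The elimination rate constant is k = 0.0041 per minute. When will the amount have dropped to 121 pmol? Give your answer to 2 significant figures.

130 minutes

t½ = ln 2 / k = 0.69315 / 0.0041 ≈ 169.06 minutes.
Fraction remaining = 121/210 ≈ 0.57619.
n = log₂(210/121) = ln(1.7355)/ln 2 ≈ 0.79538 half-lives.
t = n × t½ = 0.79538 × 169.06 ≈ 134.47 minutes.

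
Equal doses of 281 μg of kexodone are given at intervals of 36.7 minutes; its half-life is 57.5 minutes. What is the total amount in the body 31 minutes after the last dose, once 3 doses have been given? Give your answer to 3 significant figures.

The 3 doses were given 104.4, 67.7, 31 minutes ago.
Total = 281·(1/2)^(104.4/57.5) + 281·(1/2)^(67.7/57.5) + 281·(1/2)^(31/57.5)
      = 79.825 + 124.24 + 193.38 ≈ 397.45 μg.

397 μg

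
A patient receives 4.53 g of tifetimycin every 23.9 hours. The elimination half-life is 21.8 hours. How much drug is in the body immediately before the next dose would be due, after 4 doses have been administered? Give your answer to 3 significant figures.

The 4 doses were given 95.6, 71.7, 47.8, 23.9 hours ago.
Total = 4.53·(1/2)^(95.6/21.8) + 4.53·(1/2)^(71.7/21.8) + 4.53·(1/2)^(47.8/21.8) + 4.53·(1/2)^(23.9/21.8)
      = 0.21676 + 0.46346 + 0.99093 + 2.1187 ≈ 3.7899 g.

3.79 g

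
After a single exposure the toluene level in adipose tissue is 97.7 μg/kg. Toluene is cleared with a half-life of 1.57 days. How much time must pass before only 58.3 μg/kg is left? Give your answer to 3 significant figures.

1.17 days

Fraction remaining = 58.3/97.7 ≈ 0.59672.
n = log₂(97.7/58.3) = ln(1.6758)/ln 2 ≈ 0.74486 half-lives.
t = n × t½ = 0.74486 × 1.57 ≈ 1.1694 days.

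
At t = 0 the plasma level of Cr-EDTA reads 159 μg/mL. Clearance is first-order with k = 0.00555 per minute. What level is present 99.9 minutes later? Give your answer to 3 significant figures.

91.3 μg/mL

t½ = ln 2 / k = 0.69315 / 0.00555 ≈ 124.89 minutes.
Number of half-lives: n = 99.9/124.89 ≈ 0.7999.
Remaining = 159 × (1/2)^0.7999 = 159 × 0.57439 ≈ 91.328 μg/mL.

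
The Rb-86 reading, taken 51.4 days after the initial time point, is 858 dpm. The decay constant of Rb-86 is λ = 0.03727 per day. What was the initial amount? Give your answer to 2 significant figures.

t½ = ln 2 / λ = 0.69315 / 0.03727 ≈ 18.598 days.
Number of half-lives elapsed: n = 51.4/18.598 ≈ 2.7637.
A₀ = A × 2^n = 858 × 2^2.7637 = 858 × 6.7915 ≈ 5827.1 dpm.

5800 dpm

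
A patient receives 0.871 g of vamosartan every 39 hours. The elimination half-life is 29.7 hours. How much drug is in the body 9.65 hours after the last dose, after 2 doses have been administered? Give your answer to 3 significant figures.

The 2 doses were given 48.65, 9.65 hours ago.
Total = 0.871·(1/2)^(48.65/29.7) + 0.871·(1/2)^(9.65/29.7)
      = 0.27984 + 0.69536 ≈ 0.9752 g.

0.975 g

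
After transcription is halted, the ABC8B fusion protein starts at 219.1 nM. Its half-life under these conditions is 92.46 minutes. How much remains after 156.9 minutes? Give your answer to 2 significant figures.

68 nM

Number of half-lives: n = 156.9/92.46 ≈ 1.697.
Remaining = 219.1 × (1/2)^1.697 = 219.1 × 0.30844 ≈ 67.579 nM.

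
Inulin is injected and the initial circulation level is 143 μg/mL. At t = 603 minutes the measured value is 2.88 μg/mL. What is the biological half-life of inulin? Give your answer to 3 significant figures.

107 minutes

A/A₀ = 2.88/143 ≈ 0.02014.
n = log₂(49.653) ≈ 5.6338 half-lives elapsed in 603 minutes.
t½ = 603/5.6338 ≈ 107.03 minutes.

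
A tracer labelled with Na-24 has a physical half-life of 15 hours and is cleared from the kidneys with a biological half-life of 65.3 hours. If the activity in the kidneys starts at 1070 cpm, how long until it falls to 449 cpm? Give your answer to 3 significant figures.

1/t_eff = 1/t_phys + 1/t_biol = 1/15 + 1/65.3 = 0.081981 per hour.
t_eff = 15 × 65.3 / (15 + 65.3) ≈ 12.198 hours.
n = log₂(1070/449) ≈ 1.2528; t = 1.2528 × 12.198 ≈ 15.282 hours.

15.3 hours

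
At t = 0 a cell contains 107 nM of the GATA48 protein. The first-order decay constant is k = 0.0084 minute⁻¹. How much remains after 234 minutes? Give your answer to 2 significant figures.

15 nM

t½ = ln 2 / k = 0.69315 / 0.0084 ≈ 82.518 minutes.
Number of half-lives: n = 234/82.518 ≈ 2.8358.
Remaining = 107 × (1/2)^2.8358 = 107 × 0.14007 ≈ 14.988 nM.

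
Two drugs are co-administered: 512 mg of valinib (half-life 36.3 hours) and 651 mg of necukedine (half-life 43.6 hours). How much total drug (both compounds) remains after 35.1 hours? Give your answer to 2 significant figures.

valinib: 512 × (1/2)^(35.1/36.3) = 512 × (1/2)^0.96694 ≈ 261.93 mg.
necukedine: 651 × (1/2)^(35.1/43.6) = 651 × (1/2)^0.80505 ≈ 372.6 mg.
Total = 261.93 + 372.6 ≈ 634.53 mg.

630 mg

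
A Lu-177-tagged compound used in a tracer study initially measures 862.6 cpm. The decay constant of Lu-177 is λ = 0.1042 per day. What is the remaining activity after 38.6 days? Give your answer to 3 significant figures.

15.5 cpm

t½ = ln 2 / λ = 0.69315 / 0.1042 ≈ 6.6521 days.
Number of half-lives: n = 38.6/6.6521 ≈ 5.8027.
Remaining = 862.6 × (1/2)^5.8027 = 862.6 × 0.017915 ≈ 15.453 cpm.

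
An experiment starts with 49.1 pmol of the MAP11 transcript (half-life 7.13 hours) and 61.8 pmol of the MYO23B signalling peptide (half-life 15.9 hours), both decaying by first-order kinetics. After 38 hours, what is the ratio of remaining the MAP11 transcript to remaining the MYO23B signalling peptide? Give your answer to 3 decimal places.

MAP11 transcript: 49.1 × (1/2)^(38/7.13) = 49.1 × (1/2)^5.3296 ≈ 1.221 pmol.
MYO23B signalling peptide: 61.8 × (1/2)^(38/15.9) = 61.8 × (1/2)^2.3899 ≈ 11.791 pmol.
Ratio ≈ 1.221 / 11.791 ≈ 0.10355.

0.104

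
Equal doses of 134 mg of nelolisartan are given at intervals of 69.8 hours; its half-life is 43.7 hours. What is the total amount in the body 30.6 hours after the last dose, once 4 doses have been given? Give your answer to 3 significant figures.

The 4 doses were given 240, 170.2, 100.4, 30.6 hours ago.
Total = 134·(1/2)^(240/43.7) + 134·(1/2)^(170.2/43.7) + 134·(1/2)^(100.4/43.7) + 134·(1/2)^(30.6/43.7)
      = 2.9775 + 9.0089 + 27.258 + 82.474 ≈ 121.72 mg.

122 mg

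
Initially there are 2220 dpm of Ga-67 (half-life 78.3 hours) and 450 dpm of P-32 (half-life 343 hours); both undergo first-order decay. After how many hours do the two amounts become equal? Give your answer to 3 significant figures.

Set 2220·(1/2)^(t/78.3) = 450·(1/2)^(t/343).
Taking log₂: log₂(2220/450) = t·(1/78.3 − 1/343).
log₂(4.9333) = 2.3026; 1/78.3 − 1/343 = 0.0098559.
t = 2.3026 / 0.0098559 ≈ 233.62 hours.

234 hours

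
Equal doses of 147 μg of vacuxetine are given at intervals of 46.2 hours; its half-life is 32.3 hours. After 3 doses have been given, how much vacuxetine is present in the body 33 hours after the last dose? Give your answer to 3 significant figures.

109 μg

The 3 doses were given 125.4, 79.2, 33 hours ago.
Total = 147·(1/2)^(125.4/32.3) + 147·(1/2)^(79.2/32.3) + 147·(1/2)^(33/32.3)
      = 9.9681 + 26.865 + 72.404 ≈ 109.24 μg.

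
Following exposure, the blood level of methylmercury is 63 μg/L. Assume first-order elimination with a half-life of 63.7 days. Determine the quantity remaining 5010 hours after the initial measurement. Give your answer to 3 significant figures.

Convert the elapsed time: 5010 hours = 208.75 days.
Number of half-lives: n = 208.75/63.7 ≈ 3.2771.
Remaining = 63 × (1/2)^3.2771 = 63 × 0.10316 ≈ 6.4989 μg/L.

6.50 μg/L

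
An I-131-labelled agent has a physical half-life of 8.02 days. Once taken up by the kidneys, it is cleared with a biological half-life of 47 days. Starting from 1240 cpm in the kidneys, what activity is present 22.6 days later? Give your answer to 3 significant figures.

126 cpm

1/t_eff = 1/t_phys + 1/t_biol = 1/8.02 + 1/47 = 0.14596 per day.
t_eff = 8.02 × 47 / (8.02 + 47) ≈ 6.851 days.
Remaining = 1240 × (1/2)^(22.6/6.851) = 1240 × (1/2)^3.2988 ≈ 126 cpm.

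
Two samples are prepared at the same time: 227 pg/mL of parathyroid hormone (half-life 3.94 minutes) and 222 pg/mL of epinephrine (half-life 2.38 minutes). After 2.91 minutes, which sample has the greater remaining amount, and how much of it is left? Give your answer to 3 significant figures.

parathyroid hormone, 136 pg/mL

parathyroid hormone: 227 × (1/2)^0.73858 ≈ 136.05 pg/mL.
epinephrine: 222 × (1/2)^1.2227 ≈ 95.123 pg/mL.
Parathyroid hormone has more remaining, at ≈ 136.05 pg/mL.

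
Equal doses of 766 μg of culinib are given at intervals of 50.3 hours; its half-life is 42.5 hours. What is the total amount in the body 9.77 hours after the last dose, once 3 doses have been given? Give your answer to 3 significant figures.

1070 μg

The 3 doses were given 110.37, 60.07, 9.77 hours ago.
Total = 766·(1/2)^(110.37/42.5) + 766·(1/2)^(60.07/42.5) + 766·(1/2)^(9.77/42.5)
      = 126.61 + 287.57 + 653.17 ≈ 1067.4 μg.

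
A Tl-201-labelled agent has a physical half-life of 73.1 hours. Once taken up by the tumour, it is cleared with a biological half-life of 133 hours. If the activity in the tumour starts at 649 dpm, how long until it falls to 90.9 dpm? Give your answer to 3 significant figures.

134 hours

1/t_eff = 1/t_phys + 1/t_biol = 1/73.1 + 1/133 = 0.021199 per hour.
t_eff = 73.1 × 133 / (73.1 + 133) ≈ 47.173 hours.
n = log₂(649/90.9) ≈ 2.8359; t = 2.8359 × 47.173 ≈ 133.78 hours.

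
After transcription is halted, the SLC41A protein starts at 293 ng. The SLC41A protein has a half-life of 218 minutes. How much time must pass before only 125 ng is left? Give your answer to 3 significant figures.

Fraction remaining = 125/293 ≈ 0.42662.
n = log₂(293/125) = ln(2.344)/ln 2 ≈ 1.229 half-lives.
t = n × t½ = 1.229 × 218 ≈ 267.92 minutes.

268 minutes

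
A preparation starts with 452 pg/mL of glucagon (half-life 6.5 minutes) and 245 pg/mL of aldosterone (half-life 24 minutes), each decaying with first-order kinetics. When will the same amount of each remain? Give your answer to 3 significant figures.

7.88 minutes

Set 452·(1/2)^(t/6.5) = 245·(1/2)^(t/24).
Taking log₂: log₂(452/245) = t·(1/6.5 − 1/24).
log₂(1.8449) = 0.88354; 1/6.5 − 1/24 = 0.11218.
t = 0.88354 / 0.11218 ≈ 7.8761 minutes.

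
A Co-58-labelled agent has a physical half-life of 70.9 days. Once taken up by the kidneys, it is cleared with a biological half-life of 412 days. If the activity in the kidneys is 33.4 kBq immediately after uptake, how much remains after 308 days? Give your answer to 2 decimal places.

0.98 kBq

1/t_eff = 1/t_phys + 1/t_biol = 1/70.9 + 1/412 = 0.016532 per day.
t_eff = 70.9 × 412 / (70.9 + 412) ≈ 60.49 days.
Remaining = 33.4 × (1/2)^(308/60.49) = 33.4 × (1/2)^5.0917 ≈ 0.97946 kBq.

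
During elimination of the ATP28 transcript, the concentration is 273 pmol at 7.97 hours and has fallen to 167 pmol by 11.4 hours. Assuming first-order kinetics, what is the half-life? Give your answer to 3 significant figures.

4.84 hours

Over Δt = 11.4 − 7.97 = 3.43 hours, the level fell by a factor of 273/167 ≈ 1.6347.
n = log₂(1.6347) ≈ 0.70905 half-lives, so t½ = 3.43/0.70905 ≈ 4.8374 hours.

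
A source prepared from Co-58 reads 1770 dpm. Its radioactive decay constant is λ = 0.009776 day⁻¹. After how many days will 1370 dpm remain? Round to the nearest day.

t½ = ln 2 / λ = 0.69315 / 0.009776 ≈ 70.903 days.
Fraction remaining = 1370/1770 ≈ 0.77401.
n = log₂(1770/1370) = ln(1.292)/ln 2 ≈ 0.36957 half-lives.
t = n × t½ = 0.36957 × 70.903 ≈ 26.204 days.

26 days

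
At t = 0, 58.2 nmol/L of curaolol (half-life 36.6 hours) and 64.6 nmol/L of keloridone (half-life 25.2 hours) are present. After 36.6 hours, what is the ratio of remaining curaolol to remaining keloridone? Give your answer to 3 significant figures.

curaolol: 58.2 × (1/2)^(36.6/36.6) = 58.2 × (1/2)^1 ≈ 29.1 nmol/L.
keloridone: 64.6 × (1/2)^(36.6/25.2) = 64.6 × (1/2)^1.4524 ≈ 23.606 nmol/L.
Ratio ≈ 29.1 / 23.606 ≈ 1.2327.

1.23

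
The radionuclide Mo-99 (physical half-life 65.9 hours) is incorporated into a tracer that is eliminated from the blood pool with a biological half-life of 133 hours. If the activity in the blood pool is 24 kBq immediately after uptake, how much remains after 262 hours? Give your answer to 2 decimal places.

1/t_eff = 1/t_phys + 1/t_biol = 1/65.9 + 1/133 = 0.022693 per hour.
t_eff = 65.9 × 133 / (65.9 + 133) ≈ 44.066 hours.
Remaining = 24 × (1/2)^(262/44.066) = 24 × (1/2)^5.9456 ≈ 0.3894 kBq.

0.39 kBq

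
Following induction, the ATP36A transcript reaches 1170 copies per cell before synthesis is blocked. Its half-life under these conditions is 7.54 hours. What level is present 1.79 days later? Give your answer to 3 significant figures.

Convert the elapsed time: 1.79 days = 42.96 hours.
Number of half-lives: n = 42.96/7.54 ≈ 5.6976.
Remaining = 1170 × (1/2)^5.6976 = 1170 × 0.019268 ≈ 22.544 copies per cell.

22.5 copies per cell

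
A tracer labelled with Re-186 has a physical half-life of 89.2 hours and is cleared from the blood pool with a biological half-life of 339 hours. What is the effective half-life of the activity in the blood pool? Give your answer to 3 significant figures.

70.6 hours

1/t_eff = 1/t_phys + 1/t_biol = 1/89.2 + 1/339 = 0.014161 per hour.
t_eff = 89.2 × 339 / (89.2 + 339) ≈ 70.618 hours.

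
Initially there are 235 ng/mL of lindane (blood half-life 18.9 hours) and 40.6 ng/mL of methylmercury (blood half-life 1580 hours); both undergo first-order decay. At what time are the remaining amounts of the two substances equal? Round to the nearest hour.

48 hours

Set 235·(1/2)^(t/18.9) = 40.6·(1/2)^(t/1580).
Taking log₂: log₂(235/40.6) = t·(1/18.9 − 1/1580).
log₂(5.7882) = 2.5331; 1/18.9 − 1/1580 = 0.052277.
t = 2.5331 / 0.052277 ≈ 48.455 hours.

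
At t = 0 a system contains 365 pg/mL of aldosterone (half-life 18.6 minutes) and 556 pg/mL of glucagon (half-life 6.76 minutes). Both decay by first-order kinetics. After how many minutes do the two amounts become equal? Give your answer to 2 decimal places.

Set 365·(1/2)^(t/18.6) = 556·(1/2)^(t/6.76).
Taking log₂: log₂(365/556) = t·(1/18.6 − 1/6.76).
log₂(0.65647) = -0.60719; 1/18.6 − 1/6.76 = -0.094166.
t = -0.60719 / -0.094166 ≈ 6.4481 minutes.

6.45 minutes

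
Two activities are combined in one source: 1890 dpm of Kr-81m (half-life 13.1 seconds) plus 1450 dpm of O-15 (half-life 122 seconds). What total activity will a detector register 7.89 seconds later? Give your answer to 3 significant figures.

2630 dpm

Kr-81m: 1890 × (1/2)^(7.89/13.1) = 1890 × (1/2)^0.60229 ≈ 1245 dpm.
O-15: 1450 × (1/2)^(7.89/122) = 1450 × (1/2)^0.064672 ≈ 1386.4 dpm.
Total = 1245 + 1386.4 ≈ 2631.4 dpm.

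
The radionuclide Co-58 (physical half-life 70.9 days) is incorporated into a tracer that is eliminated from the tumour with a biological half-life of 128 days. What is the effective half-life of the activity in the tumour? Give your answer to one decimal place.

45.6 days

1/t_eff = 1/t_phys + 1/t_biol = 1/70.9 + 1/128 = 0.021917 per day.
t_eff = 70.9 × 128 / (70.9 + 128) ≈ 45.627 days.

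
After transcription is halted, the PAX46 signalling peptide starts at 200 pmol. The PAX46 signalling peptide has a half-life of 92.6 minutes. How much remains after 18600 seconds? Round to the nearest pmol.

Convert the elapsed time: 18600 seconds = 310 minutes.
Number of half-lives: n = 310/92.6 ≈ 3.3477.
Remaining = 200 × (1/2)^3.3477 = 200 × 0.098227 ≈ 19.645 pmol.

20 pmol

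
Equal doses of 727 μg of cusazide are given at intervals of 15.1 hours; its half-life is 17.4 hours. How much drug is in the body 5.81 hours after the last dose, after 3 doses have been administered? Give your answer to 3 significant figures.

The 3 doses were given 36.01, 20.91, 5.81 hours ago.
Total = 727·(1/2)^(36.01/17.4) + 727·(1/2)^(20.91/17.4) + 727·(1/2)^(5.81/17.4)
      = 173.2 + 316.07 + 576.79 ≈ 1066.1 μg.

1070 μg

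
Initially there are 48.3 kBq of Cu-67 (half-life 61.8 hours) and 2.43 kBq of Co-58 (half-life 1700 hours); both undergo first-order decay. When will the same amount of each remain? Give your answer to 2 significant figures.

280 hours

Set 48.3·(1/2)^(t/61.8) = 2.43·(1/2)^(t/1700).
Taking log₂: log₂(48.3/2.43) = t·(1/61.8 − 1/1700).
log₂(19.877) = 4.313; 1/61.8 − 1/1700 = 0.015593.
t = 4.313 / 0.015593 ≈ 276.6 hours.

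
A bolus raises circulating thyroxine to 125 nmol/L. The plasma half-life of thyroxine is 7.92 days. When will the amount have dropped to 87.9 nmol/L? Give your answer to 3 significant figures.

Fraction remaining = 87.9/125 ≈ 0.7032.
n = log₂(125/87.9) = ln(1.4221)/ln 2 ≈ 0.50799 half-lives.
t = n × t½ = 0.50799 × 7.92 ≈ 4.0233 days.

4.02 days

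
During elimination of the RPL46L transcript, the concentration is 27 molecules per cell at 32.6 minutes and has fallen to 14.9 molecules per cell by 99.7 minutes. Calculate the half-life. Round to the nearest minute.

78 minutes

Over Δt = 99.7 − 32.6 = 67.1 minutes, the level fell by a factor of 27/14.9 ≈ 1.8121.
n = log₂(1.8121) ≈ 0.85765 half-lives, so t½ = 67.1/0.85765 ≈ 78.237 minutes.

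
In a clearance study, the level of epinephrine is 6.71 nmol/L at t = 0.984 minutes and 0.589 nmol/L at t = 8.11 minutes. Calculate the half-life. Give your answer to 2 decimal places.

2.03 minutes

Over Δt = 8.11 − 0.984 = 7.126 minutes, the level fell by a factor of 6.71/0.589 ≈ 11.392.
n = log₂(11.392) ≈ 3.51 half-lives, so t½ = 7.126/3.51 ≈ 2.0302 minutes.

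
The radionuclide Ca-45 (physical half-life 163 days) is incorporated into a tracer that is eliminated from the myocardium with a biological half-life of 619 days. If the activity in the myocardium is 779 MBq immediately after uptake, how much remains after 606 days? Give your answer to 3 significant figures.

30.0 MBq

1/t_eff = 1/t_phys + 1/t_biol = 1/163 + 1/619 = 0.0077505 per day.
t_eff = 163 × 619 / (163 + 619) ≈ 129.02 days.
Remaining = 779 × (1/2)^(606/129.02) = 779 × (1/2)^4.6968 ≈ 30.037 MBq.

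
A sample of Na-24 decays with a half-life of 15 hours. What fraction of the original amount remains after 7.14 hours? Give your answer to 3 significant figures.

n = 7.14/15 ≈ 0.476 half-lives.
Fraction remaining = (1/2)^0.476 ≈ 0.71897.

0.719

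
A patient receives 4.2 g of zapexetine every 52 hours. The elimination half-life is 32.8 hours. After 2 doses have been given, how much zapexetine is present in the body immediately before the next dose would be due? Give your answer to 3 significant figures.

1.87 g

The 2 doses were given 104, 52 hours ago.
Total = 4.2·(1/2)^(104/32.8) + 4.2·(1/2)^(52/32.8)
      = 0.46641 + 1.3996 ≈ 1.866 g.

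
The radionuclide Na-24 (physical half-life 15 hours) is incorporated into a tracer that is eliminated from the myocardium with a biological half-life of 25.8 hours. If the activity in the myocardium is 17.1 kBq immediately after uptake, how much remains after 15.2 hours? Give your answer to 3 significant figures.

1/t_eff = 1/t_phys + 1/t_biol = 1/15 + 1/25.8 = 0.10543 per hour.
t_eff = 15 × 25.8 / (15 + 25.8) ≈ 9.4853 hours.
Remaining = 17.1 × (1/2)^(15.2/9.4853) = 17.1 × (1/2)^1.6025 ≈ 5.6312 kBq.

5.63 kBq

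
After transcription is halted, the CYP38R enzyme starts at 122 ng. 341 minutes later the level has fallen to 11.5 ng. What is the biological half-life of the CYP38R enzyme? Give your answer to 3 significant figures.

A/A₀ = 11.5/122 ≈ 0.094262.
n = log₂(10.609) ≈ 3.4072 half-lives elapsed in 341 minutes.
t½ = 341/3.4072 ≈ 100.08 minutes.

100 minutes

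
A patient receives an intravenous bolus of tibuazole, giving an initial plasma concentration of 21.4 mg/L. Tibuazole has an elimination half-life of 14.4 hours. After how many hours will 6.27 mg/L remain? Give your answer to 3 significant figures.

Fraction remaining = 6.27/21.4 ≈ 0.29299.
n = log₂(21.4/6.27) = ln(3.4131)/ln 2 ≈ 1.7711 half-lives.
t = n × t½ = 1.7711 × 14.4 ≈ 25.503 hours.

25.5 hours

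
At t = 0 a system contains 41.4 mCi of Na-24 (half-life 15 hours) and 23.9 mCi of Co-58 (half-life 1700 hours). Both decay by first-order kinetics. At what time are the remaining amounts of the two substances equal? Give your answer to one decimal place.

Set 41.4·(1/2)^(t/15) = 23.9·(1/2)^(t/1700).
Taking log₂: log₂(41.4/23.9) = t·(1/15 − 1/1700).
log₂(1.7322) = 0.79262; 1/15 − 1/1700 = 0.066078.
t = 0.79262 / 0.066078 ≈ 11.995 hours.

12.0 hours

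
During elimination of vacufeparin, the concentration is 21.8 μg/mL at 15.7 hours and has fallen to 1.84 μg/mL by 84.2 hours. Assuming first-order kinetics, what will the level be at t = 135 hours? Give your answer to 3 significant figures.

Over Δt = 84.2 − 15.7 = 68.5 hours, the level fell by a factor of 21.8/1.84 ≈ 11.848.
n = log₂(11.848) ≈ 3.5666 half-lives, so t½ = 68.5/3.5666 ≈ 19.206 hours.
From t = 84.2 to t = 135: 1.84 × (1/2)^((135−84.2)/19.206) ≈ 0.29417 μg/mL.

0.294 μg/mL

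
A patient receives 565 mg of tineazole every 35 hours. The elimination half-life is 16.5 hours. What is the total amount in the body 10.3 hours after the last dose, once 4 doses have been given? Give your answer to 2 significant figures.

The 4 doses were given 115.3, 80.3, 45.3, 10.3 hours ago.
Total = 565·(1/2)^(115.3/16.5) + 565·(1/2)^(80.3/16.5) + 565·(1/2)^(45.3/16.5) + 565·(1/2)^(10.3/16.5)
      = 4.4513 + 19.366 + 84.253 + 366.55 ≈ 474.62 mg.

470 mg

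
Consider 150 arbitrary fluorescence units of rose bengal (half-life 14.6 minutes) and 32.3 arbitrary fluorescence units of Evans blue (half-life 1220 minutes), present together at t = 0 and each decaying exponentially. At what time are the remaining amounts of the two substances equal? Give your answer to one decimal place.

Set 150·(1/2)^(t/14.6) = 32.3·(1/2)^(t/1220).
Taking log₂: log₂(150/32.3) = t·(1/14.6 − 1/1220).
log₂(4.644) = 2.2154; 1/14.6 − 1/1220 = 0.067673.
t = 2.2154 / 0.067673 ≈ 32.736 minutes.

32.7 minutes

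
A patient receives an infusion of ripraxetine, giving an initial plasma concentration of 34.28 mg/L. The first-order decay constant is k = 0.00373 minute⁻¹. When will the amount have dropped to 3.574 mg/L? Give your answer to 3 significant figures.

t½ = ln 2 / k = 0.69315 / 0.00373 ≈ 185.83 minutes.
Fraction remaining = 3.574/34.28 ≈ 0.10426.
n = log₂(34.28/3.574) = ln(9.5915)/ln 2 ≈ 3.2618 half-lives.
t = n × t½ = 3.2618 × 185.83 ≈ 606.13 minutes.

606 minutes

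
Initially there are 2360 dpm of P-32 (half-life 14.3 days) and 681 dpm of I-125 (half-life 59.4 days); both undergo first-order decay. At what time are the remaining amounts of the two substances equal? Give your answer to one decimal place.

33.8 days

Set 2360·(1/2)^(t/14.3) = 681·(1/2)^(t/59.4).
Taking log₂: log₂(2360/681) = t·(1/14.3 − 1/59.4).
log₂(3.4655) = 1.7931; 1/14.3 − 1/59.4 = 0.053095.
t = 1.7931 / 0.053095 ≈ 33.771 days.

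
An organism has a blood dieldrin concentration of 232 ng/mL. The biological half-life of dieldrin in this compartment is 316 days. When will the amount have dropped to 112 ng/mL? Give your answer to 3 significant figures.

332 days

Fraction remaining = 112/232 ≈ 0.48276.
n = log₂(232/112) = ln(2.0714)/ln 2 ≈ 1.0506 half-lives.
t = n × t½ = 1.0506 × 316 ≈ 332 days.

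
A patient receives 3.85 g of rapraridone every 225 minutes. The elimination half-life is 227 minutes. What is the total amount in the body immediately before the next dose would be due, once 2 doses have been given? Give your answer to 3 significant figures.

The 2 doses were given 450, 225 minutes ago.
Total = 3.85·(1/2)^(450/227) + 3.85·(1/2)^(225/227)
      = 0.97433 + 1.9368 ≈ 2.9111 g.

2.91 g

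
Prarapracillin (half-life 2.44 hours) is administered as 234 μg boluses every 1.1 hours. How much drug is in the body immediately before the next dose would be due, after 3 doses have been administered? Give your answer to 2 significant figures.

The 3 doses were given 3.3, 2.2, 1.1 hours ago.
Total = 234·(1/2)^(3.3/2.44) + 234·(1/2)^(2.2/2.44) + 234·(1/2)^(1.1/2.44)
      = 91.64 + 125.26 + 171.2 ≈ 388.1 μg.

390 μg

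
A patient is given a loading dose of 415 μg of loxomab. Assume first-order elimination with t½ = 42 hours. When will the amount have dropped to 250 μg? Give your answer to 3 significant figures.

30.7 hours

Fraction remaining = 250/415 ≈ 0.60241.
n = log₂(415/250) = ln(1.66)/ln 2 ≈ 0.73118 half-lives.
t = n × t½ = 0.73118 × 42 ≈ 30.71 hours.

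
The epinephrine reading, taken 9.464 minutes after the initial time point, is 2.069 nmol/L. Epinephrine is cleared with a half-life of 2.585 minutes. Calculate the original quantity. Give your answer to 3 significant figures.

26.2 nmol/L

Number of half-lives elapsed: n = 9.464/2.585 ≈ 3.6611.
A₀ = A × 2^n = 2.069 × 2^3.6611 = 2.069 × 12.65 ≈ 26.174 nmol/L.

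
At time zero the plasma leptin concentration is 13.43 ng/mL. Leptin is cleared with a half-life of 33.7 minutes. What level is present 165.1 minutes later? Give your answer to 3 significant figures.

Number of half-lives: n = 165.1/33.7 ≈ 4.8991.
Remaining = 13.43 × (1/2)^4.8991 = 13.43 × 0.033514 ≈ 0.45009 ng/mL.

0.450 ng/mL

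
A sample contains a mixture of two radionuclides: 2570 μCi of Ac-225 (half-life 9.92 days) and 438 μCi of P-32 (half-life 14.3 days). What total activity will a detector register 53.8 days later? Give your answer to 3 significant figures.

92.2 μCi

Ac-225: 2570 × (1/2)^(53.8/9.92) = 2570 × (1/2)^5.4234 ≈ 59.887 μCi.
P-32: 438 × (1/2)^(53.8/14.3) = 438 × (1/2)^3.7622 ≈ 32.28 μCi.
Total = 59.887 + 32.28 ≈ 92.166 μCi.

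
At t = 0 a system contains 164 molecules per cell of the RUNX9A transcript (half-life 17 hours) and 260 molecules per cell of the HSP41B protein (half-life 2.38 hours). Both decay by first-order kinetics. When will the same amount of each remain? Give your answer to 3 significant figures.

Set 164·(1/2)^(t/17) = 260·(1/2)^(t/2.38).
Taking log₂: log₂(164/260) = t·(1/17 − 1/2.38).
log₂(0.63077) = -0.66482; 1/17 − 1/2.38 = -0.36134.
t = -0.66482 / -0.36134 ≈ 1.8398 hours.

1.84 hours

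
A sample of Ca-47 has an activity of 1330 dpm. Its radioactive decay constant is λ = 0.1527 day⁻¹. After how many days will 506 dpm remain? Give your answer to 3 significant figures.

6.33 days

t½ = ln 2 / λ = 0.69315 / 0.1527 ≈ 4.5393 days.
Fraction remaining = 506/1330 ≈ 0.38045.
n = log₂(1330/506) = ln(2.6285)/ln 2 ≈ 1.3942 half-lives.
t = n × t½ = 1.3942 × 4.5393 ≈ 6.3287 days.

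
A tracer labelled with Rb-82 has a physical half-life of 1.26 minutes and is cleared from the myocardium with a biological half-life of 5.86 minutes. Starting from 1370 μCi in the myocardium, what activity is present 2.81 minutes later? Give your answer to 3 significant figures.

209 μCi

1/t_eff = 1/t_phys + 1/t_biol = 1/1.26 + 1/5.86 = 0.9643 per minute.
t_eff = 1.26 × 5.86 / (1.26 + 5.86) ≈ 1.037 minutes.
Remaining = 1370 × (1/2)^(2.81/1.037) = 1370 × (1/2)^2.7097 ≈ 209.42 μCi.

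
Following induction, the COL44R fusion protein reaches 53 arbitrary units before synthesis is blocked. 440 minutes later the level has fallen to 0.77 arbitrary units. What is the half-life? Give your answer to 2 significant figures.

72 minutes

A/A₀ = 0.77/53 ≈ 0.014528.
n = log₂(68.831) ≈ 6.105 half-lives elapsed in 440 minutes.
t½ = 440/6.105 ≈ 72.072 minutes.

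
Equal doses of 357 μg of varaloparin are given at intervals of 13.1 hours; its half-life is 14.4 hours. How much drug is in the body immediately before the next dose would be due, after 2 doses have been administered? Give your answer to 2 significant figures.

290 μg

The 2 doses were given 26.2, 13.1 hours ago.
Total = 357·(1/2)^(26.2/14.4) + 357·(1/2)^(13.1/14.4)
      = 101.15 + 190.03 ≈ 291.18 μg.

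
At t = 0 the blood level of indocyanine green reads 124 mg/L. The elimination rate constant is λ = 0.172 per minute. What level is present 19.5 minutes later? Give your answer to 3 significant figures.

t½ = ln 2 / λ = 0.69315 / 0.172 ≈ 4.0299 minutes.
Number of half-lives: n = 19.5/4.0299 ≈ 4.8388.
Remaining = 124 × (1/2)^4.8388 = 124 × 0.034944 ≈ 4.3331 mg/L.

4.33 mg/L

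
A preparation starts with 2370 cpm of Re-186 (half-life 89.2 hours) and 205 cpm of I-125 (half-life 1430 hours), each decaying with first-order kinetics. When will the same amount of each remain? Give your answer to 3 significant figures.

336 hours

Set 2370·(1/2)^(t/89.2) = 205·(1/2)^(t/1430).
Taking log₂: log₂(2370/205) = t·(1/89.2 − 1/1430).
log₂(11.561) = 3.5312; 1/89.2 − 1/1430 = 0.010511.
t = 3.5312 / 0.010511 ≈ 335.94 hours.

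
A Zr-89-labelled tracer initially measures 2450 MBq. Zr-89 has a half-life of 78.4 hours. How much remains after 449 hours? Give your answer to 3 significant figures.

Number of half-lives: n = 449/78.4 ≈ 5.727.
Remaining = 2450 × (1/2)^5.727 = 2450 × 0.018879 ≈ 46.255 MBq.

46.3 MBq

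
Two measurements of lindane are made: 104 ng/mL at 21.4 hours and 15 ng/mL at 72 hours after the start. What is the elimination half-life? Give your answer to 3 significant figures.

Over Δt = 72 − 21.4 = 50.6 hours, the level fell by a factor of 104/15 ≈ 6.9333.
n = log₂(6.9333) ≈ 2.7935 half-lives, so t½ = 50.6/2.7935 ≈ 18.113 hours.

18.1 hours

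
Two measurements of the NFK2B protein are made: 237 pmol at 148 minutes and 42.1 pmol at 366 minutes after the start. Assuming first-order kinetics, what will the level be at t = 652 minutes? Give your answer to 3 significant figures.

Over Δt = 366 − 148 = 218 minutes, the level fell by a factor of 237/42.1 ≈ 5.6295.
n = log₂(5.6295) ≈ 2.493 half-lives, so t½ = 218/2.493 ≈ 87.445 minutes.
From t = 366 to t = 652: 42.1 × (1/2)^((652−366)/87.445) ≈ 4.3624 pmol.

4.36 pmol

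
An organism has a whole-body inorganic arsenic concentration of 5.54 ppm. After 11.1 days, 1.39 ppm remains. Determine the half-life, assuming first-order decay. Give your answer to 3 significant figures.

A/A₀ = 1.39/5.54 ≈ 0.2509.
n = log₂(3.9856) ≈ 1.9948 half-lives elapsed in 11.1 days.
t½ = 11.1/1.9948 ≈ 5.5645 days.

5.56 days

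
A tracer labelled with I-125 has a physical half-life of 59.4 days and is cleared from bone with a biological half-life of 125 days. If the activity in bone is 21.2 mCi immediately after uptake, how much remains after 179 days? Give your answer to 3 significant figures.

0.973 mCi

1/t_eff = 1/t_phys + 1/t_biol = 1/59.4 + 1/125 = 0.024835 per day.
t_eff = 59.4 × 125 / (59.4 + 125) ≈ 40.266 days.
Remaining = 21.2 × (1/2)^(179/40.266) = 21.2 × (1/2)^4.4455 ≈ 0.97301 mCi.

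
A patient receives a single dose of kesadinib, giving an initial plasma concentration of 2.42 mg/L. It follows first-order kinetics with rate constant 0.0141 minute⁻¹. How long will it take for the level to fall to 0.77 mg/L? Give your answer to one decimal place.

t½ = ln 2 / λ = 0.69315 / 0.0141 ≈ 49.159 minutes.
Fraction remaining = 0.77/2.42 ≈ 0.31818.
n = log₂(2.42/0.77) = ln(3.1429)/ln 2 ≈ 1.6521 half-lives.
t = n × t½ = 1.6521 × 49.159 ≈ 81.215 minutes.

81.2 minutes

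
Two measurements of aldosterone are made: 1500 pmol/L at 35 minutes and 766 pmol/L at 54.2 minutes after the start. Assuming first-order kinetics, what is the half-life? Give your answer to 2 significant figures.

20 minutes

Over Δt = 54.2 − 35 = 19.2 minutes, the level fell by a factor of 1500/766 ≈ 1.9582.
n = log₂(1.9582) ≈ 0.96955 half-lives, so t½ = 19.2/0.96955 ≈ 19.803 minutes.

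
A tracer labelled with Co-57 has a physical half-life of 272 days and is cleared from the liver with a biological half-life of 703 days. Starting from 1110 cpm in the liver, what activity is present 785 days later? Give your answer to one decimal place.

1/t_eff = 1/t_phys + 1/t_biol = 1/272 + 1/703 = 0.0050989 per day.
t_eff = 272 × 703 / (272 + 703) ≈ 196.12 days.
Remaining = 1110 × (1/2)^(785/196.12) = 1110 × (1/2)^4.0027 ≈ 69.247 cpm.

69.2 cpm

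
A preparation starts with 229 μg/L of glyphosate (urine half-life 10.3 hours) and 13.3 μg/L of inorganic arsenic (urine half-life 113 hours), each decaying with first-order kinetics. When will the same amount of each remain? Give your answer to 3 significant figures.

Set 229·(1/2)^(t/10.3) = 13.3·(1/2)^(t/113).
Taking log₂: log₂(229/13.3) = t·(1/10.3 − 1/113).
log₂(17.218) = 4.1058; 1/10.3 − 1/113 = 0.088238.
t = 4.1058 / 0.088238 ≈ 46.532 hours.

46.5 hours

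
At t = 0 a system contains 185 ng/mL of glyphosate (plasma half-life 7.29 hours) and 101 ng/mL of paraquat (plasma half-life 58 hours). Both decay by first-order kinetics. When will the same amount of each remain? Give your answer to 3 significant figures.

7.28 hours

Set 185·(1/2)^(t/7.29) = 101·(1/2)^(t/58).
Taking log₂: log₂(185/101) = t·(1/7.29 − 1/58).
log₂(1.8317) = 0.87317; 1/7.29 − 1/58 = 0.11993.
t = 0.87317 / 0.11993 ≈ 7.2805 hours.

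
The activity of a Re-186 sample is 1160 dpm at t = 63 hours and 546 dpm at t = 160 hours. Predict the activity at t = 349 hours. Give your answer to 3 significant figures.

Over Δt = 160 − 63 = 97 hours, the level fell by a factor of 1160/546 ≈ 2.1245.
n = log₂(2.1245) ≈ 1.0872 half-lives, so t½ = 97/1.0872 ≈ 89.224 hours.
From t = 160 to t = 349: 546 × (1/2)^((349−160)/89.224) ≈ 125.76 dpm.

126 dpm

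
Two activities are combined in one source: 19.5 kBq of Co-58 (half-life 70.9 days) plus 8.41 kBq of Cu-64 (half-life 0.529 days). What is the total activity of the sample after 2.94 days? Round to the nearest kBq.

19 kBq

Co-58: 19.5 × (1/2)^(2.94/70.9) = 19.5 × (1/2)^0.041467 ≈ 18.947 kBq.
Cu-64: 8.41 × (1/2)^(2.94/0.529) = 8.41 × (1/2)^5.5577 ≈ 0.17856 kBq.
Total = 18.947 + 0.17856 ≈ 19.126 kBq.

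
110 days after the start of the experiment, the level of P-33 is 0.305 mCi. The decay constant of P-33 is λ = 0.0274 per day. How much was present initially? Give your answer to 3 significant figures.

t½ = ln 2 / λ = 0.69315 / 0.0274 ≈ 25.297 days.
Number of half-lives elapsed: n = 110/25.297 ≈ 4.3483.
A₀ = A × 2^n = 0.305 × 2^4.3483 = 0.305 × 20.369 ≈ 6.2125 mCi.

6.21 mCi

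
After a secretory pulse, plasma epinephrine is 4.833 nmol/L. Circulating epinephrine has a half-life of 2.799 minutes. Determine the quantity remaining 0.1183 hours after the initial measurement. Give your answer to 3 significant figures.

Convert the elapsed time: 0.1183 hours = 7.098 minutes.
Number of half-lives: n = 7.098/2.799 ≈ 2.5359.
Remaining = 4.833 × (1/2)^2.5359 = 4.833 × 0.17243 ≈ 0.83336 nmol/L.

0.833 nmol/L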